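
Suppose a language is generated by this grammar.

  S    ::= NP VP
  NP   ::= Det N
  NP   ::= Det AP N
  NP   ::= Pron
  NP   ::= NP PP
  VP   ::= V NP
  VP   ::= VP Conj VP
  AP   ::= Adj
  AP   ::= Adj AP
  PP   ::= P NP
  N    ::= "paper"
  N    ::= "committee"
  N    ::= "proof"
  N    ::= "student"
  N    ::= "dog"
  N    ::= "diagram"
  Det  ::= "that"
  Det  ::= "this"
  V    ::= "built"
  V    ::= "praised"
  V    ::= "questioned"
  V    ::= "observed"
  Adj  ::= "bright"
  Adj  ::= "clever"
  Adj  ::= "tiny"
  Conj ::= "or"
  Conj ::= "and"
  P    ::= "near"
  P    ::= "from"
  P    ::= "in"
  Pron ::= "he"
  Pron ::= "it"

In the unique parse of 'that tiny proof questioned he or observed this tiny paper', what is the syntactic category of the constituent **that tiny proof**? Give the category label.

S
  NP
    Det: that
    AP
      Adj: tiny
    N: proof
  VP
    VP
      V: questioned
      NP
        Pron: he
    Conj: or
    VP
      V: observed
      NP
        Det: this
        AP
          Adj: tiny
        N: paper
The span 'that tiny proof' is the NP node built by NP → Det AP N.

NP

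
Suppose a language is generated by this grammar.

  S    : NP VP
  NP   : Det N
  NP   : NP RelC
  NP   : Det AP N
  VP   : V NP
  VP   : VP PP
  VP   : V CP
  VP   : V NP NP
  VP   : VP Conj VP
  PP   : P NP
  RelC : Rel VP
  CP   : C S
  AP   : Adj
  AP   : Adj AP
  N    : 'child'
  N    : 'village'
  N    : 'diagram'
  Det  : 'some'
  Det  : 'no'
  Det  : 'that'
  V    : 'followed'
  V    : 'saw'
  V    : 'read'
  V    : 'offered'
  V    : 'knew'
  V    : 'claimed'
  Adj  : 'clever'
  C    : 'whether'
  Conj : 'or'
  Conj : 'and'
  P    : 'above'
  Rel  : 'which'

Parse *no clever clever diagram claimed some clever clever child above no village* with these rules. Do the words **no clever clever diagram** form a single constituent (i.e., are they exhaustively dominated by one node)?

[S [NP [Det no] [AP [Adj clever] [AP [Adj clever]]] [N diagram]] [VP [VP [V claimed] [NP [Det some] [AP [Adj clever] [AP [Adj clever]]] [N child]]] [PP [P above] [NP [Det no] [N village]]]]]
The words 'no clever clever diagram' are exhaustively dominated by a single NP node (built by NP → Det AP N), so they form a constituent.

Yes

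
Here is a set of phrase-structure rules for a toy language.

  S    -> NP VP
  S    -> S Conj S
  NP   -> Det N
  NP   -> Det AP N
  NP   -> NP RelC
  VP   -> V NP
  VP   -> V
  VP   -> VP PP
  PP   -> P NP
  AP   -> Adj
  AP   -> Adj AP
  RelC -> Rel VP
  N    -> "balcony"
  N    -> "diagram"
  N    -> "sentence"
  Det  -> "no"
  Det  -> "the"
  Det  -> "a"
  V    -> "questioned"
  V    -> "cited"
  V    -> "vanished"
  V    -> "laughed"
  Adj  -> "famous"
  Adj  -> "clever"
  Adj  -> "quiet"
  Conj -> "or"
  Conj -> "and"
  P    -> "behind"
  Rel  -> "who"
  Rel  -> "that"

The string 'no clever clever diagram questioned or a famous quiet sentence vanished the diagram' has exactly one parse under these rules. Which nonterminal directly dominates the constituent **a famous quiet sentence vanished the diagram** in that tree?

S

[S [S [NP [Det no] [AP [Adj clever] [AP [Adj clever]]] [N diagram]] [VP [V questioned]]] [Conj or] [S [NP [Det a] [AP [Adj famous] [AP [Adj quiet]]] [N sentence]] [VP [V vanished] [NP [Det the] [N diagram]]]]]
The span 'a famous quiet sentence vanished the diagram' is the S node built by S → NP VP.
Its mother is the S built by S → S Conj S.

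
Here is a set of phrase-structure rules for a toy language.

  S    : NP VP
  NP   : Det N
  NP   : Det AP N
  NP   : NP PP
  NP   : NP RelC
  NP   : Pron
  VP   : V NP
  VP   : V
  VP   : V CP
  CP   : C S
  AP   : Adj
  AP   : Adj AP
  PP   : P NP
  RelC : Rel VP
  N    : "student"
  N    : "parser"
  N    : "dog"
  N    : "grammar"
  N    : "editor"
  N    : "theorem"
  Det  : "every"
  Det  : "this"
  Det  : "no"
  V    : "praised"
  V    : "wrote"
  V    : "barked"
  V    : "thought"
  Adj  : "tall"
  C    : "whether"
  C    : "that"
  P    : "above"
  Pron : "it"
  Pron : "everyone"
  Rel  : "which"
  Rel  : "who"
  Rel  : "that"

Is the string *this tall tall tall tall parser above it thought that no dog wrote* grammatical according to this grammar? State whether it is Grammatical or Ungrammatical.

[S [NP [NP [Det this] [AP [Adj tall] [AP [Adj tall] [AP [Adj tall] [AP [Adj tall]]]]] [N parser]] [PP [P above] [NP [Pron it]]]] [VP [V thought] [CP [C that] [S [NP [Det no] [N dog]] [VP [V wrote]]]]]]
Every word is introduced by a lexical rule and the phrasal rules combine the resulting categories into a single S.

Grammatical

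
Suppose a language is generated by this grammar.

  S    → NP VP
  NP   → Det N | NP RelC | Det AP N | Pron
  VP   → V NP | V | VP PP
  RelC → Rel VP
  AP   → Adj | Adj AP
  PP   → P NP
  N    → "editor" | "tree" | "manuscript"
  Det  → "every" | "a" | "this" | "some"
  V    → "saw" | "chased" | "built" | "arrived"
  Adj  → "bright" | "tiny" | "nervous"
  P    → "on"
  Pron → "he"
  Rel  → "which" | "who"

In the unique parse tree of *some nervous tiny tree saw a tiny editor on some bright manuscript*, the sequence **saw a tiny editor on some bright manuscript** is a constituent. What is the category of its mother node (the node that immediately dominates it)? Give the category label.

[S [NP [Det some] [AP [Adj nervous] [AP [Adj tiny]]] [N tree]] [VP [VP [V saw] [NP [Det a] [AP [Adj tiny]] [N editor]]] [PP [P on] [NP [Det some] [AP [Adj bright]] [N manuscript]]]]]
The span 'saw a tiny editor on some bright manuscript' is the VP node built by VP → VP PP.
Its mother is the S built by S → NP VP.

S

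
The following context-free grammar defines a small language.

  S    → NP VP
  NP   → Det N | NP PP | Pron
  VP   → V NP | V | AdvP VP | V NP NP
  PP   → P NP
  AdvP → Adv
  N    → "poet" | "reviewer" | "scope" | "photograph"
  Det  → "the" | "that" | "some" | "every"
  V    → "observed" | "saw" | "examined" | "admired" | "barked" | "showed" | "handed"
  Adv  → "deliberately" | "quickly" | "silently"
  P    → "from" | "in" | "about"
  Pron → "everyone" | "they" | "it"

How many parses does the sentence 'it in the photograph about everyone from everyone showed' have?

5

Two of the 5 distinct bracketings:
[S [NP [NP [Pron it]] [PP [P in] [NP [NP [Det the] [N photograph]] [PP [P about] [NP [NP [Pron everyone]] [PP [P from] [NP [Pron everyone]]]]]]]] [VP [V showed]]]
[S [NP [NP [Pron it]] [PP [P in] [NP [NP [NP [Det the] [N photograph]] [PP [P about] [NP [Pron everyone]]]] [PP [P from] [NP [Pron everyone]]]]]] [VP [V showed]]]
The trees differ in how a recursive rule is bracketed over the same span.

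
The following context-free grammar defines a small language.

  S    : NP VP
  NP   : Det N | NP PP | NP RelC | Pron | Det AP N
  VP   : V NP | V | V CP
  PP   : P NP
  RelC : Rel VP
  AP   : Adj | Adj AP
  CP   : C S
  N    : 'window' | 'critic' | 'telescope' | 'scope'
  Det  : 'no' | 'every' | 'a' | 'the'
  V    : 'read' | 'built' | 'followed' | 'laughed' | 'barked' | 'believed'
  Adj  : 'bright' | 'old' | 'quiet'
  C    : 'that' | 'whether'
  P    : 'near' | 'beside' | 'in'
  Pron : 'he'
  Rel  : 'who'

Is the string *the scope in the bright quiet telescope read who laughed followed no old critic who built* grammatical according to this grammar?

For S → NP VP, every NP-prefix leaves a non-VP remainder: after 'the scope' the remainder is not a VP; after 'the scope in the bright quiet telescope' the remainder is not a VP.

Ungrammatical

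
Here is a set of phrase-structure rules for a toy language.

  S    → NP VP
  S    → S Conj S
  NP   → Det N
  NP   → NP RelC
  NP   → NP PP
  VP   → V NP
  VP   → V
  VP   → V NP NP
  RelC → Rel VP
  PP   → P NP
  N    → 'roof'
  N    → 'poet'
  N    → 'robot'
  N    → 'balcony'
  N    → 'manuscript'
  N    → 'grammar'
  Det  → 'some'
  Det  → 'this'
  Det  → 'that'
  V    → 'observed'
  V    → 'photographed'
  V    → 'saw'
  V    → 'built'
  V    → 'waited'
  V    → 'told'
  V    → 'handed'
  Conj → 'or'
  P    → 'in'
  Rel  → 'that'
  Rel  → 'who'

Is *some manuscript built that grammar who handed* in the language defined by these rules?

[S [NP [Det some] [N manuscript]] [VP [V built] [NP [NP [Det that] [N grammar]] [RelC [Rel who] [VP [V handed]]]]]]
Every word is introduced by a lexical rule and the phrasal rules combine the resulting categories into a single S.

Grammatical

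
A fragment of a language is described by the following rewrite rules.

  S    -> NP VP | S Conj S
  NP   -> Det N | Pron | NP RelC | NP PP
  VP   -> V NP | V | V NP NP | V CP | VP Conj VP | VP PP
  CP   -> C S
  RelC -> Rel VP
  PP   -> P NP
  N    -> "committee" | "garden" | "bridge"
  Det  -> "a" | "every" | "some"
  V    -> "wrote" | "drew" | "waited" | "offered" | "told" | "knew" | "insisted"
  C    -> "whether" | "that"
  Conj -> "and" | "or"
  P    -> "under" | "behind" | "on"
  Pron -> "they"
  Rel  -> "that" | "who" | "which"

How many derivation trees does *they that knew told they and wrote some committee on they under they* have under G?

9

Two of the 9 distinct bracketings:
[S [NP [NP [Pron they]] [RelC [Rel that] [VP [V knew]]]] [VP [VP [V told] [NP [Pron they]]] [Conj and] [VP [V wrote] [NP [NP [Det some] [N committee]] [PP [P on] [NP [NP [Pron they]] [PP [P under] [NP [Pron they]]]]]]]]]
[S [NP [NP [Pron they]] [RelC [Rel that] [VP [V knew]]]] [VP [VP [V told] [NP [Pron they]]] [Conj and] [VP [V wrote] [NP [NP [NP [Det some] [N committee]] [PP [P on] [NP [Pron they]]]] [PP [P under] [NP [Pron they]]]]]]]
The trees differ in how a recursive rule is bracketed over the same span.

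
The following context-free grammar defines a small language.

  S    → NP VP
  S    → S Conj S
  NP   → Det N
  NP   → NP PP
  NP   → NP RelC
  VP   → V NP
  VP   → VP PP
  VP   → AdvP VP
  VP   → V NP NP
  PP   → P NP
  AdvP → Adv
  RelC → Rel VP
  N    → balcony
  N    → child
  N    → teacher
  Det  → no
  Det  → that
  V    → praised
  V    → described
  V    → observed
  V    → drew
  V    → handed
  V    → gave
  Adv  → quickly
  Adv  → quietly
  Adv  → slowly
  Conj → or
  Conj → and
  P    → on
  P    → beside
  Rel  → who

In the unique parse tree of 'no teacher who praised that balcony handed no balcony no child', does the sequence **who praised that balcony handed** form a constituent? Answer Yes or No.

No

[S [NP [NP [Det no] [N teacher]] [RelC [Rel who] [VP [V praised] [NP [Det that] [N balcony]]]]] [VP [V handed] [NP [Det no] [N balcony]] [NP [Det no] [N child]]]]
The smallest constituent containing 'who praised that balcony handed' is the S spanning 'no teacher who praised that balcony handed no balcony no child'; no single node in the tree dominates exactly the given words.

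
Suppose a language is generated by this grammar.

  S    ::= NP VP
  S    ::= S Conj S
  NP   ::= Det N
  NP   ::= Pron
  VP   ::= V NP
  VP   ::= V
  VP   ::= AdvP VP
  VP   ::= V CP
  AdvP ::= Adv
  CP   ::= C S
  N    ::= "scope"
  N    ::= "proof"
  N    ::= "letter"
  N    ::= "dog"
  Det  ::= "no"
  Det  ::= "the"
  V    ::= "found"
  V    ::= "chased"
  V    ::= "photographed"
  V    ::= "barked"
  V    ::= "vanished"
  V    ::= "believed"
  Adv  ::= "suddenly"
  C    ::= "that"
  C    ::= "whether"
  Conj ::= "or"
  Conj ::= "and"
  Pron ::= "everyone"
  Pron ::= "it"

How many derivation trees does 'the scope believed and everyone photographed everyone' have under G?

1

[S [S [NP [Det the] [N scope]] [VP [V believed]]] [Conj and] [S [NP [Pron everyone]] [VP [V photographed] [NP [Pron everyone]]]]]
No rule offers an alternative attachment or grouping for any span, so this is the only derivation.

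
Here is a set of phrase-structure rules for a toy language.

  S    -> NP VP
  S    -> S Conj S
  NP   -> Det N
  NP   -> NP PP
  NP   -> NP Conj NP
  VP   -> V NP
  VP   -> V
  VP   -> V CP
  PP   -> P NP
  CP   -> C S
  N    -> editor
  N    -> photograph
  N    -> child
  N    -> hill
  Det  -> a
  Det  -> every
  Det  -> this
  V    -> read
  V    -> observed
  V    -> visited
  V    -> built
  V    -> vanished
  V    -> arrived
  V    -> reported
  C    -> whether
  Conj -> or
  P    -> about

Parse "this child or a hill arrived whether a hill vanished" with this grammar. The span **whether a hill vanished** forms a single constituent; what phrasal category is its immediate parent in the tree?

VP

[S [NP [NP [Det this] [N child]] [Conj or] [NP [Det a] [N hill]]] [VP [V arrived] [CP [C whether] [S [NP [Det a] [N hill]] [VP [V vanished]]]]]]
The span 'whether a hill vanished' is the CP node built by CP → C S.
Its mother is the VP built by VP → V CP.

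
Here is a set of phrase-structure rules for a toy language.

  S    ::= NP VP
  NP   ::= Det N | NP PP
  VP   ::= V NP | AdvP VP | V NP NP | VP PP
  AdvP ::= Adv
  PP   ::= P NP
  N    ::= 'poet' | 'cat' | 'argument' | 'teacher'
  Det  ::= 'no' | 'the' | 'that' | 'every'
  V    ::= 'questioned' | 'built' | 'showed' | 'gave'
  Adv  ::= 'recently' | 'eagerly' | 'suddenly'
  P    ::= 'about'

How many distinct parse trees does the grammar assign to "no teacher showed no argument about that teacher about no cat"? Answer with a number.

Two of the 5 distinct bracketings:
[S [NP [Det no] [N teacher]] [VP [V showed] [NP [NP [Det no] [N argument]] [PP [P about] [NP [NP [Det that] [N teacher]] [PP [P about] [NP [Det no] [N cat]]]]]]]]
[S [NP [Det no] [N teacher]] [VP [V showed] [NP [NP [NP [Det no] [N argument]] [PP [P about] [NP [Det that] [N teacher]]]] [PP [P about] [NP [Det no] [N cat]]]]]]
The trees differ in how a recursive rule is bracketed over the same span.

5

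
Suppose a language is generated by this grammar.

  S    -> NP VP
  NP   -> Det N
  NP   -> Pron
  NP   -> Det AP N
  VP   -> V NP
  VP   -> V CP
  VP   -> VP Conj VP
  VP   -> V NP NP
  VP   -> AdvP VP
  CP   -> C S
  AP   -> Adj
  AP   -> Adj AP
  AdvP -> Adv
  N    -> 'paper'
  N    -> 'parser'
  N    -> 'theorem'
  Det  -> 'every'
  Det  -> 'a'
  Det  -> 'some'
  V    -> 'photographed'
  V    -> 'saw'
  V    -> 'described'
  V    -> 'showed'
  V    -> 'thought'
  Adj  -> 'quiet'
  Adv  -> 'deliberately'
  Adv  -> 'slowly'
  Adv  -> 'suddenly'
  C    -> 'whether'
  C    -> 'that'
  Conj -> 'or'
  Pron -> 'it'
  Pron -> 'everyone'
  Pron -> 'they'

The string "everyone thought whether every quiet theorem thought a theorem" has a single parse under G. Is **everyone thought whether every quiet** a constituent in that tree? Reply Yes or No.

[S [NP [Pron everyone]] [VP [V thought] [CP [C whether] [S [NP [Det every] [AP [Adj quiet]] [N theorem]] [VP [V thought] [NP [Det a] [N theorem]]]]]]]
The smallest constituent containing 'everyone thought whether every quiet' is the S spanning 'everyone thought whether every quiet theorem thought a theorem'; no single node in the tree dominates exactly the given words.

No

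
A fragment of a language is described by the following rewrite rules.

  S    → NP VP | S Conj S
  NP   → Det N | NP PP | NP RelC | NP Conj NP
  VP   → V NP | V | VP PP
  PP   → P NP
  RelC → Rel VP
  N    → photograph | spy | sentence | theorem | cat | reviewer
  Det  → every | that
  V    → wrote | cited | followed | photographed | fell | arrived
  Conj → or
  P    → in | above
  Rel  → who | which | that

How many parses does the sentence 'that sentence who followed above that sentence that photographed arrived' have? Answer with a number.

4

Two of the 4 distinct bracketings:
[S [NP [NP [NP [Det that] [N sentence]] [RelC [Rel who] [VP [V followed]]]] [PP [P above] [NP [NP [Det that] [N sentence]] [RelC [Rel that] [VP [V photographed]]]]]] [VP [V arrived]]]
[S [NP [NP [Det that] [N sentence]] [RelC [Rel who] [VP [VP [V followed]] [PP [P above] [NP [NP [Det that] [N sentence]] [RelC [Rel that] [VP [V photographed]]]]]]]] [VP [V arrived]]]
The difference turns on whether NP → NP PP is used at the relevant span, versus an alternative expansion of NP.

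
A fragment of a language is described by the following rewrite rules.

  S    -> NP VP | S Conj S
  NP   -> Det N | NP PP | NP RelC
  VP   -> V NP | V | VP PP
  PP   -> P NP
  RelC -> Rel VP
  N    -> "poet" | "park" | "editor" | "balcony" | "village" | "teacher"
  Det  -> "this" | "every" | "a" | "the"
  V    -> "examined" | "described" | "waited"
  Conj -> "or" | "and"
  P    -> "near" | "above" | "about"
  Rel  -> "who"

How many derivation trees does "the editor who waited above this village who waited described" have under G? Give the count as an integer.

4

Two of the 4 distinct bracketings:
[S [NP [NP [NP [Det the] [N editor]] [RelC [Rel who] [VP [V waited]]]] [PP [P above] [NP [NP [Det this] [N village]] [RelC [Rel who] [VP [V waited]]]]]] [VP [V described]]]
[S [NP [NP [Det the] [N editor]] [RelC [Rel who] [VP [VP [V waited]] [PP [P above] [NP [NP [Det this] [N village]] [RelC [Rel who] [VP [V waited]]]]]]]] [VP [V described]]]
The difference turns on whether NP → NP PP is used at the relevant span, versus an alternative expansion of NP.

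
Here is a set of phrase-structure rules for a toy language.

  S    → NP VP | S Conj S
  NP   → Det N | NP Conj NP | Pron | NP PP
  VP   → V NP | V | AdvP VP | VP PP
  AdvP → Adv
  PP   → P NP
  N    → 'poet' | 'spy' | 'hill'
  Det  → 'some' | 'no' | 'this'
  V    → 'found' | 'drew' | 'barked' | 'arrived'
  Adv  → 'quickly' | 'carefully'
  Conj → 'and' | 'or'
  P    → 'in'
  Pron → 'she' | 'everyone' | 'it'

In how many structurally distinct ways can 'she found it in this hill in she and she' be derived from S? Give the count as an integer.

9

Two of the 9 distinct bracketings:
[S [NP [Pron she]] [VP [V found] [NP [NP [NP [Pron it]] [PP [P in] [NP [NP [Det this] [N hill]] [PP [P in] [NP [Pron she]]]]]] [Conj and] [NP [Pron she]]]]]
[S [NP [Pron she]] [VP [V found] [NP [NP [NP [NP [Pron it]] [PP [P in] [NP [Det this] [N hill]]]] [PP [P in] [NP [Pron she]]]] [Conj and] [NP [Pron she]]]]]
The trees differ in how a recursive rule is bracketed over the same span.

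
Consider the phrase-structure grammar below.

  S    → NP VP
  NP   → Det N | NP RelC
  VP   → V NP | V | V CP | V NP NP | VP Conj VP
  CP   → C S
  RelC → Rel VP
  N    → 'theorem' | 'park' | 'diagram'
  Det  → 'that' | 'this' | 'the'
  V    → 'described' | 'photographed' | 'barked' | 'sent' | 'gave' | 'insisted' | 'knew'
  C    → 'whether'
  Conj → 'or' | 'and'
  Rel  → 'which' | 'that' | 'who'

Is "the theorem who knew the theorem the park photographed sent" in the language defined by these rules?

Ungrammatical

For S → NP VP, every NP-prefix leaves a non-VP remainder: after 'the theorem' the remainder is not a VP; after 'the theorem who knew' the remainder is not a VP; after 'the theorem who knew the theorem' the remainder is not a VP (and 1 more).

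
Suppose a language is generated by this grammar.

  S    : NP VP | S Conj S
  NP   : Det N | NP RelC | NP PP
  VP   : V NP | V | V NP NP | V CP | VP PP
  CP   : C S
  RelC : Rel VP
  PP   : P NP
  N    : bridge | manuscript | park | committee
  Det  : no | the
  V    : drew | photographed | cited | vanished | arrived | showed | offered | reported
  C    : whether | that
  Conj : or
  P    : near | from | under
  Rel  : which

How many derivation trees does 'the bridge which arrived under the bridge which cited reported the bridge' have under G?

4

Two of the 4 distinct bracketings:
[S [NP [NP [Det the] [N bridge]] [RelC [Rel which] [VP [VP [V arrived]] [PP [P under] [NP [NP [Det the] [N bridge]] [RelC [Rel which] [VP [V cited]]]]]]]] [VP [V reported] [NP [Det the] [N bridge]]]]
[S [NP [NP [NP [Det the] [N bridge]] [RelC [Rel which] [VP [VP [V arrived]] [PP [P under] [NP [Det the] [N bridge]]]]]] [RelC [Rel which] [VP [V cited]]]] [VP [V reported] [NP [Det the] [N bridge]]]]
The trees differ in how a recursive rule is bracketed over the same span.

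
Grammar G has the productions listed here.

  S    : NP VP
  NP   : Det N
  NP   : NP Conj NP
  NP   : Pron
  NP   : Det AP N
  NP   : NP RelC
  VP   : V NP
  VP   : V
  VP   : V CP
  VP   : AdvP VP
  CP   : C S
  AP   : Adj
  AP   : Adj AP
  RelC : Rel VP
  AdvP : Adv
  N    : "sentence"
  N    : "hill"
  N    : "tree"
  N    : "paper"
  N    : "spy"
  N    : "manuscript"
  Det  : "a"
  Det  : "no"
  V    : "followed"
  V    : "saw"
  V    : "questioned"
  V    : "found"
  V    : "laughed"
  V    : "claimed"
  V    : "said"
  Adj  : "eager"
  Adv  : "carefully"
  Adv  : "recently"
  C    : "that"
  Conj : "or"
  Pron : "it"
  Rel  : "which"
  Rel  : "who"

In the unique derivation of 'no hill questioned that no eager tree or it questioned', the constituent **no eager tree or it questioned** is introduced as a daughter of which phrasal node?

[S [NP [Det no] [N hill]] [VP [V questioned] [CP [C that] [S [NP [NP [Det no] [AP [Adj eager]] [N tree]] [Conj or] [NP [Pron it]]] [VP [V questioned]]]]]]
The span 'no eager tree or it questioned' is the S node built by S → NP VP.
Its mother is the CP built by CP → C S.

CP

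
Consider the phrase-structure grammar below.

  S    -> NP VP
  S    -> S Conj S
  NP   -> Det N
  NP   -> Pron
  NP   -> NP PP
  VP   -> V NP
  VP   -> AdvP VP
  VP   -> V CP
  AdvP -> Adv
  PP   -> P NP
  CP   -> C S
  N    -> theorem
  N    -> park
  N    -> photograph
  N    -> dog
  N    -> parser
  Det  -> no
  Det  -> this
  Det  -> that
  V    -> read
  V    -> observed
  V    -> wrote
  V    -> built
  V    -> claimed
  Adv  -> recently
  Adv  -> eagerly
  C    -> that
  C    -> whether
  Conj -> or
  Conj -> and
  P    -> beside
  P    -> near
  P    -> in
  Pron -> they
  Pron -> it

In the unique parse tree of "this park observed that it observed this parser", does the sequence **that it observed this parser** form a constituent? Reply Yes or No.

[S [NP [Det this] [N park]] [VP [V observed] [CP [C that] [S [NP [Pron it]] [VP [V observed] [NP [Det this] [N parser]]]]]]]
The words 'that it observed this parser' are exhaustively dominated by a single CP node (built by CP → C S), so they form a constituent.

Yes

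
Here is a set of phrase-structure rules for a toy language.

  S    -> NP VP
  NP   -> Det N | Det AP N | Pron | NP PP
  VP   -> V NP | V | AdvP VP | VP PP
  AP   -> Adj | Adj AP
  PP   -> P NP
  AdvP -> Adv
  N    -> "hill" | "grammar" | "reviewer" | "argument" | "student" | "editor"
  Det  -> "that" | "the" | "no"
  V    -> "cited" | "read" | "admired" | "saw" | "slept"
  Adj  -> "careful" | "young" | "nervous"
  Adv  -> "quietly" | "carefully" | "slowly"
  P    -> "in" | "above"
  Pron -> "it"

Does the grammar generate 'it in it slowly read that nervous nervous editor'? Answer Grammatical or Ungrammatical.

Grammatical

S
  NP
    NP
      Pron: it
    PP
      P: in
      NP
        Pron: it
  VP
    AdvP
      Adv: slowly
    VP
      V: read
      NP
        Det: that
        AP
          Adj: nervous
          AP
            Adj: nervous
        N: editor
Every word is introduced by a lexical rule and the phrasal rules combine the resulting categories into a single S.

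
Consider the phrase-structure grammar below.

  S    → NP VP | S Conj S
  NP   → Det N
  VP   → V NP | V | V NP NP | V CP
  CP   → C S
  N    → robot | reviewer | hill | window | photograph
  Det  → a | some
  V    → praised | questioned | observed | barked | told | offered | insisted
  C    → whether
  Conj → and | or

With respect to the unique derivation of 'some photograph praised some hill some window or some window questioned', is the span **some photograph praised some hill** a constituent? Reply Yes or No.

No

[S [S [NP [Det some] [N photograph]] [VP [V praised] [NP [Det some] [N hill]] [NP [Det some] [N window]]]] [Conj or] [S [NP [Det some] [N window]] [VP [V questioned]]]]
The smallest constituent containing 'some photograph praised some hill' is the S spanning 'some photograph praised some hill some window'; no single node in the tree dominates exactly the given words.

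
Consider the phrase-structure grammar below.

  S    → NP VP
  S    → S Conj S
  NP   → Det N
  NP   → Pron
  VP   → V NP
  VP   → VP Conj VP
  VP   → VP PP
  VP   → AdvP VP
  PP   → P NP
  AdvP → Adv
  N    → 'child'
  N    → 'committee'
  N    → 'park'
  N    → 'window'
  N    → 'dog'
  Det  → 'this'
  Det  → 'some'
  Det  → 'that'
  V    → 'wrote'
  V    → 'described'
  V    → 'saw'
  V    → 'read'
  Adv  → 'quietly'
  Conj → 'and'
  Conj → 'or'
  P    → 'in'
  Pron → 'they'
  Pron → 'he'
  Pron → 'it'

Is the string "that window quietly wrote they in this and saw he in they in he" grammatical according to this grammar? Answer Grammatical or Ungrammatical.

Ungrammatical

A Det word can never sit immediately before a Conj word in any string this grammar generates, so the substring 'this and' rules out a derivation.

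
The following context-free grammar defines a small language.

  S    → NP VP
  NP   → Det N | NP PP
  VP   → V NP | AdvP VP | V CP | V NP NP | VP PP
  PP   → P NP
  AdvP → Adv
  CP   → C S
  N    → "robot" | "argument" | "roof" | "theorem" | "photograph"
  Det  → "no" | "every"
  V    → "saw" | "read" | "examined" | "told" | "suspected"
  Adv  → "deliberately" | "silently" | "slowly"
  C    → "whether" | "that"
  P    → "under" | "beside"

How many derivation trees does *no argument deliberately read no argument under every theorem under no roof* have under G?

Two of the 9 distinct bracketings:
[S [NP [Det no] [N argument]] [VP [AdvP [Adv deliberately]] [VP [V read] [NP [NP [Det no] [N argument]] [PP [P under] [NP [NP [Det every] [N theorem]] [PP [P under] [NP [Det no] [N roof]]]]]]]]]
[S [NP [Det no] [N argument]] [VP [AdvP [Adv deliberately]] [VP [V read] [NP [NP [NP [Det no] [N argument]] [PP [P under] [NP [Det every] [N theorem]]]] [PP [P under] [NP [Det no] [N roof]]]]]]]
The trees differ in how a recursive rule is bracketed over the same span.

9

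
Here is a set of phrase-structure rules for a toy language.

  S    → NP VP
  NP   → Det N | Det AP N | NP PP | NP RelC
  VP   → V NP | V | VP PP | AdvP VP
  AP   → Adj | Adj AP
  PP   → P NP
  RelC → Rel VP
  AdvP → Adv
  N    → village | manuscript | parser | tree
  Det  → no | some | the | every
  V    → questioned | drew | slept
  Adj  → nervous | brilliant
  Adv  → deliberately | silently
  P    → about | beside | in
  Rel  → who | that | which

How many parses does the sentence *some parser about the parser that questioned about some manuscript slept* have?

5

Two of the 5 distinct bracketings:
[S [NP [NP [Det some] [N parser]] [PP [P about] [NP [NP [NP [Det the] [N parser]] [RelC [Rel that] [VP [V questioned]]]] [PP [P about] [NP [Det some] [N manuscript]]]]]] [VP [V slept]]]
[S [NP [NP [Det some] [N parser]] [PP [P about] [NP [NP [Det the] [N parser]] [RelC [Rel that] [VP [VP [V questioned]] [PP [P about] [NP [Det some] [N manuscript]]]]]]]] [VP [V slept]]]
The difference turns on whether VP → VP PP is used at the relevant span, versus an alternative expansion of VP.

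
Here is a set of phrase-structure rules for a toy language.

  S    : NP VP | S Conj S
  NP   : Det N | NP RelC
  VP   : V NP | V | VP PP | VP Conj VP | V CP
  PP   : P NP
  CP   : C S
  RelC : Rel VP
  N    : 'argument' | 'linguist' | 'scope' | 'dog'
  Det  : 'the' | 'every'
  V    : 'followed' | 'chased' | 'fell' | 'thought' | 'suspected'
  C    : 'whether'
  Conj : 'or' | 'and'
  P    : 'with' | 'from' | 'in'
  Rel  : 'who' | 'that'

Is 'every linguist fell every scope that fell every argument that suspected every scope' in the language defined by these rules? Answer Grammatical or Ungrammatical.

S
  NP
    Det: every
    N: linguist
  VP
    V: fell
    NP
      NP
        Det: every
        N: scope
      RelC
        Rel: that
        VP
          V: fell
          NP
            NP
              Det: every
              N: argument
            RelC
              Rel: that
              VP
                V: suspected
                NP
                  Det: every
                  N: scope
Every word is introduced by a lexical rule and the phrasal rules combine the resulting categories into a single S.

Grammatical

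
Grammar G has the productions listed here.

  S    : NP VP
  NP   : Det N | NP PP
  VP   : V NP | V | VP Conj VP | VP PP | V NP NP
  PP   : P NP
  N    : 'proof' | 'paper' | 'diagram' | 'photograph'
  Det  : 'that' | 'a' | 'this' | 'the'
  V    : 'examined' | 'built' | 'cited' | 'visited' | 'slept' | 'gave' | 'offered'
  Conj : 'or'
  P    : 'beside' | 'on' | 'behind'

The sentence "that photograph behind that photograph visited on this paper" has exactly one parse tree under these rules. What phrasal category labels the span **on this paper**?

PP

[S [NP [NP [Det that] [N photograph]] [PP [P behind] [NP [Det that] [N photograph]]]] [VP [VP [V visited]] [PP [P on] [NP [Det this] [N paper]]]]]
The span 'on this paper' is the PP node built by PP → P NP.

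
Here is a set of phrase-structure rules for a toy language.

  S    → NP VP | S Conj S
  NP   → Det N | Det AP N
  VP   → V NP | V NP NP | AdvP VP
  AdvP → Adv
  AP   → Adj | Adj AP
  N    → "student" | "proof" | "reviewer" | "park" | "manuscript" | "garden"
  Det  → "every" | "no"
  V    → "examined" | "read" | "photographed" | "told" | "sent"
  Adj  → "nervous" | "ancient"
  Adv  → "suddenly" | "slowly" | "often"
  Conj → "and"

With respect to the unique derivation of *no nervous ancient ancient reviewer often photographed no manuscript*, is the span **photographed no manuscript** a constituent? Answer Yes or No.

[S [NP [Det no] [AP [Adj nervous] [AP [Adj ancient] [AP [Adj ancient]]]] [N reviewer]] [VP [AdvP [Adv often]] [VP [V photographed] [NP [Det no] [N manuscript]]]]]
The words 'photographed no manuscript' are exhaustively dominated by a single VP node (built by VP → V NP), so they form a constituent.

Yes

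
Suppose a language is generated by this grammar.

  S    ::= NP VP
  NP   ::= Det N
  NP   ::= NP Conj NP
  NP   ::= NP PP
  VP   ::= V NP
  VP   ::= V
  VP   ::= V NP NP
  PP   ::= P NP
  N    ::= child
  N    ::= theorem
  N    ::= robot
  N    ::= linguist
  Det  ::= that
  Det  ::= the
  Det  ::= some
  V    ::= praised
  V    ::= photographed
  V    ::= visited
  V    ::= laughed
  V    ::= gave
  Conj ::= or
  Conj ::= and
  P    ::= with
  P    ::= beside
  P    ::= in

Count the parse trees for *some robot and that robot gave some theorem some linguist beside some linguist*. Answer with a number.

1

[S [NP [NP [Det some] [N robot]] [Conj and] [NP [Det that] [N robot]]] [VP [V gave] [NP [Det some] [N theorem]] [NP [NP [Det some] [N linguist]] [PP [P beside] [NP [Det some] [N linguist]]]]]]
No rule offers an alternative attachment or grouping for any span, so this is the only derivation.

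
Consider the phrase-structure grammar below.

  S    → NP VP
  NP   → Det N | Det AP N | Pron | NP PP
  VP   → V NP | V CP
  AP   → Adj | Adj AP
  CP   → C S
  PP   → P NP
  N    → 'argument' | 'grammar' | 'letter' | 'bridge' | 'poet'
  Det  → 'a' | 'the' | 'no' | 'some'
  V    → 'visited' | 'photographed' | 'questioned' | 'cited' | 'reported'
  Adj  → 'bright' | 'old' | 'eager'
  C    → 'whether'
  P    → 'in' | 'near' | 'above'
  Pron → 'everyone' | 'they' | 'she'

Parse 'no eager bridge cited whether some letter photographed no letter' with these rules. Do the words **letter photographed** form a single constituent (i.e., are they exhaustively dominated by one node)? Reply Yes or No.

[S [NP [Det no] [AP [Adj eager]] [N bridge]] [VP [V cited] [CP [C whether] [S [NP [Det some] [N letter]] [VP [V photographed] [NP [Det no] [N letter]]]]]]]
The smallest constituent containing 'letter photographed' is the S spanning 'some letter photographed no letter'; no single node in the tree dominates exactly the given words.

No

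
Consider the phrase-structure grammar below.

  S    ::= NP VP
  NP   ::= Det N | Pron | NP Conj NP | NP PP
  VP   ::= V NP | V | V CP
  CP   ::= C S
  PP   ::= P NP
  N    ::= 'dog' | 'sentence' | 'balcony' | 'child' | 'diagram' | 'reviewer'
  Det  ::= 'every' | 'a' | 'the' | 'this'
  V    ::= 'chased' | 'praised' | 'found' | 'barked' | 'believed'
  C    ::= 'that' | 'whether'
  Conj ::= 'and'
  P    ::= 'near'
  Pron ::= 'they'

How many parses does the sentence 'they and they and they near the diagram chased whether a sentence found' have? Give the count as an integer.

Two of the 5 distinct bracketings:
[S [NP [NP [Pron they]] [Conj and] [NP [NP [Pron they]] [Conj and] [NP [NP [Pron they]] [PP [P near] [NP [Det the] [N diagram]]]]]] [VP [V chased] [CP [C whether] [S [NP [Det a] [N sentence]] [VP [V found]]]]]]
[S [NP [NP [Pron they]] [Conj and] [NP [NP [NP [Pron they]] [Conj and] [NP [Pron they]]] [PP [P near] [NP [Det the] [N diagram]]]]] [VP [V chased] [CP [C whether] [S [NP [Det a] [N sentence]] [VP [V found]]]]]]
The trees differ in how a recursive rule is bracketed over the same span.

5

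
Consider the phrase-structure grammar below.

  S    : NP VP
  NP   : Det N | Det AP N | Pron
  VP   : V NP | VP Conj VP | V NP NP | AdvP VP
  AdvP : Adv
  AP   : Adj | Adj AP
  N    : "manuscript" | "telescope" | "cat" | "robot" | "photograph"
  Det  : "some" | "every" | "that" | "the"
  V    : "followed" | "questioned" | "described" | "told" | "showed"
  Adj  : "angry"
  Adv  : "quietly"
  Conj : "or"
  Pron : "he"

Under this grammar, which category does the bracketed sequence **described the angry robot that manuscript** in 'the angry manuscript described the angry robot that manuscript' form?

[S [NP [Det the] [AP [Adj angry]] [N manuscript]] [VP [V described] [NP [Det the] [AP [Adj angry]] [N robot]] [NP [Det that] [N manuscript]]]]
The span 'described the angry robot that manuscript' is the VP node built by VP → V NP NP.

VP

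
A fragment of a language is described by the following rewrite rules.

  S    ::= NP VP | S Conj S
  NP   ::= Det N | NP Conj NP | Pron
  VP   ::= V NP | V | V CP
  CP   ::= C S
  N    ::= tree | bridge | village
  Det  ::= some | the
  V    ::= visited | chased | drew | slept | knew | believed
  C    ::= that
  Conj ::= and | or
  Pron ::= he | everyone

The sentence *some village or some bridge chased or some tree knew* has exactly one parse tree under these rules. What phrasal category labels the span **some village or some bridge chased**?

S
  S
    NP
      NP
        Det: some
        N: village
      Conj: or
      NP
        Det: some
        N: bridge
    VP
      V: chased
  Conj: or
  S
    NP
      Det: some
      N: tree
    VP
      V: knew
The span 'some village or some bridge chased' is the S node built by S → NP VP.

S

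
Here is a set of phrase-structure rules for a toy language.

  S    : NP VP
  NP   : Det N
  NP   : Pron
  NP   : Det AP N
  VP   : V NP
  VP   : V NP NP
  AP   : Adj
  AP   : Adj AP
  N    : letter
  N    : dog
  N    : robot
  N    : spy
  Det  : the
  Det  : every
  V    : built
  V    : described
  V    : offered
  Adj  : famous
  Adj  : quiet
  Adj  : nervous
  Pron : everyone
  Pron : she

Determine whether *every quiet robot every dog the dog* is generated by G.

Ungrammatical

For S → NP VP, the only prefix that parses as NP is 'every quiet robot', but the remainder 'every dog the dog' is not a VP under these rules.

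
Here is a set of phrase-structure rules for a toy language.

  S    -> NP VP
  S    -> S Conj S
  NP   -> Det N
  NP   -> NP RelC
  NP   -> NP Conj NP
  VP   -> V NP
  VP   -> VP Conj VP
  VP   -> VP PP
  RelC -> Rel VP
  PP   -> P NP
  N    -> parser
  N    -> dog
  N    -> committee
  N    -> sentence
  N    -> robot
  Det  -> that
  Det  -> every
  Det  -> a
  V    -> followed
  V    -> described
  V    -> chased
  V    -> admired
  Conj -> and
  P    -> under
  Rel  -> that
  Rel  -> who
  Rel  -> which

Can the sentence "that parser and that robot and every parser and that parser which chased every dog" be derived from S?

For S → NP VP, every NP-prefix leaves a non-VP remainder: after 'that parser' the remainder is not a VP; after 'that parser and that robot' the remainder is not a VP; after 'that parser and that robot and every parser' the remainder is not a VP (and 1 more). The alternative S rule S → S Conj S likewise has no satisfying split.

Ungrammatical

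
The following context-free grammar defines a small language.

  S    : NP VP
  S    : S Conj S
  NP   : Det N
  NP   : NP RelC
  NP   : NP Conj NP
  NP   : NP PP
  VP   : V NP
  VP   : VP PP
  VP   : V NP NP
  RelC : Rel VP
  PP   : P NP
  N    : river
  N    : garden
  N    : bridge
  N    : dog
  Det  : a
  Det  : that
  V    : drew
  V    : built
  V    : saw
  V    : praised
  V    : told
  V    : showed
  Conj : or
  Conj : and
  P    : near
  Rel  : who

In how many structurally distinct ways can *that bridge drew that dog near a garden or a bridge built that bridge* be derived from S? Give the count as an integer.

2

The two bracketings:
[S [S [NP [Det that] [N bridge]] [VP [V drew] [NP [NP [Det that] [N dog]] [PP [P near] [NP [Det a] [N garden]]]]]] [Conj or] [S [NP [Det a] [N bridge]] [VP [V built] [NP [Det that] [N bridge]]]]]
[S [S [NP [Det that] [N bridge]] [VP [VP [V drew] [NP [Det that] [N dog]]] [PP [P near] [NP [Det a] [N garden]]]]] [Conj or] [S [NP [Det a] [N bridge]] [VP [V built] [NP [Det that] [N bridge]]]]]
The difference turns on whether NP → NP PP is used at the relevant span, versus an alternative expansion of NP.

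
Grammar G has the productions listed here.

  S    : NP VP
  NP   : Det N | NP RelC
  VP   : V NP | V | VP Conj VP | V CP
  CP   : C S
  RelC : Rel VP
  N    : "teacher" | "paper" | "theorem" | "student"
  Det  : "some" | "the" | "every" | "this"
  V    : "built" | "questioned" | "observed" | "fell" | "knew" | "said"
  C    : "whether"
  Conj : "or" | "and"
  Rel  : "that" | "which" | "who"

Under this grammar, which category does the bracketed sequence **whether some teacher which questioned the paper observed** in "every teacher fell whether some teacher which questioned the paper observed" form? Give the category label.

S
  NP
    Det: every
    N: teacher
  VP
    V: fell
    CP
      C: whether
      S
        NP
          NP
            Det: some
            N: teacher
          RelC
            Rel: which
            VP
              V: questioned
              NP
                Det: the
                N: paper
        VP
          V: observed
The span 'whether some teacher which questioned the paper observed' is the CP node built by CP → C S.

CP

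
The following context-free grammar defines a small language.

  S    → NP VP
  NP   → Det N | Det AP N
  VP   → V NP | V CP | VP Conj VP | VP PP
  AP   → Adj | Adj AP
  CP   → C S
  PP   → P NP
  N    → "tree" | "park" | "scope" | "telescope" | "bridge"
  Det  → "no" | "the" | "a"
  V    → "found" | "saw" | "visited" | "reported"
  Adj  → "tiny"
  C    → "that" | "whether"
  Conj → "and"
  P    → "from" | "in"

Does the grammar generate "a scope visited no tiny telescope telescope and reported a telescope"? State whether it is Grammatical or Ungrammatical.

Ungrammatical

An N word can never sit immediately before an N word in any string this grammar generates, so the substring 'telescope telescope' rules out a derivation.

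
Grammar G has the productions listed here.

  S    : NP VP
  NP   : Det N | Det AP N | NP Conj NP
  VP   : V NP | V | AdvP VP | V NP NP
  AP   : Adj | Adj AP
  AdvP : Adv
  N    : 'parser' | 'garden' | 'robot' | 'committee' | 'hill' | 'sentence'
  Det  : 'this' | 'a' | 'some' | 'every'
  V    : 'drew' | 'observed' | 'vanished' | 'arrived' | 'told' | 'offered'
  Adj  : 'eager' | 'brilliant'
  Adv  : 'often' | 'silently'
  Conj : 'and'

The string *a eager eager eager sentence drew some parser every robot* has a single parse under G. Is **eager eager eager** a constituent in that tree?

[S [NP [Det a] [AP [Adj eager] [AP [Adj eager] [AP [Adj eager]]]] [N sentence]] [VP [V drew] [NP [Det some] [N parser]] [NP [Det every] [N robot]]]]
The words 'eager eager eager' are exhaustively dominated by a single AP node (built by AP → Adj AP), so they form a constituent.

Yes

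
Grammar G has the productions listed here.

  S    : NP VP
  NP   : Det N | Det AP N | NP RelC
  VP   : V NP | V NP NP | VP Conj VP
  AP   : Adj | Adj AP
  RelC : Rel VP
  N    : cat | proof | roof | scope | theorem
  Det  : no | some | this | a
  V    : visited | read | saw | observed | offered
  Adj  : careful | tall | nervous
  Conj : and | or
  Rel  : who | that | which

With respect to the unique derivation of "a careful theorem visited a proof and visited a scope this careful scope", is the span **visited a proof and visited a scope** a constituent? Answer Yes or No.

No

[S [NP [Det a] [AP [Adj careful]] [N theorem]] [VP [VP [V visited] [NP [Det a] [N proof]]] [Conj and] [VP [V visited] [NP [Det a] [N scope]] [NP [Det this] [AP [Adj careful]] [N scope]]]]]
The smallest constituent containing 'visited a proof and visited a scope' is the VP spanning 'visited a proof and visited a scope this careful scope'; no single node in the tree dominates exactly the given words.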